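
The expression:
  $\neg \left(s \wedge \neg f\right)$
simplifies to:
$f \vee \neg s$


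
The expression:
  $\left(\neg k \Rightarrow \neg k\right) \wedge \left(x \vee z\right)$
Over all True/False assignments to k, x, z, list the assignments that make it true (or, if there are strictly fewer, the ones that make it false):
is false only for:
  k=False, x=False, z=False;
  k=True, x=False, z=False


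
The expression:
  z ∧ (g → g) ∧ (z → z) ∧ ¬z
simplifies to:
False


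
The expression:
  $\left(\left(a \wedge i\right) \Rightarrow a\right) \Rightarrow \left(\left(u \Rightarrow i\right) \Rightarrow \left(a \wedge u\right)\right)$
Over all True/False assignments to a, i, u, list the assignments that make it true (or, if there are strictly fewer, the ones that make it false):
is true only for:
  a=False, i=False, u=True;
  a=True, i=False, u=True;
  a=True, i=True, u=True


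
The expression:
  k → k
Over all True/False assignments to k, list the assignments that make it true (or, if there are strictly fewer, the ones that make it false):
is always true.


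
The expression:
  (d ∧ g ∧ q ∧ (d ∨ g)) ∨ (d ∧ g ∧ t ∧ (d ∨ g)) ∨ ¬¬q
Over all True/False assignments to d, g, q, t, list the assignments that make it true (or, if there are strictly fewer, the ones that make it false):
is false only for:
  d=False, g=False, q=False, t=False;
  d=False, g=False, q=False, t=True;
  d=False, g=True, q=False, t=False;
  d=False, g=True, q=False, t=True;
  d=True, g=False, q=False, t=False;
  d=True, g=False, q=False, t=True;
  d=True, g=True, q=False, t=False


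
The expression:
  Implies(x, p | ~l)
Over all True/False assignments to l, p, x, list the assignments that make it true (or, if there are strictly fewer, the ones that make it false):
is false only for:
  l=True, p=False, x=True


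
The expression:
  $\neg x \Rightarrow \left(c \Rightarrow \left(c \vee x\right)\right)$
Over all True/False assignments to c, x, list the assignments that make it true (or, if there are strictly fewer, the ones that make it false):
is always true.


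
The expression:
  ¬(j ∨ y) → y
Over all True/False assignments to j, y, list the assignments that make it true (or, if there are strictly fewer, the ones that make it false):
is false only for:
  j=False, y=False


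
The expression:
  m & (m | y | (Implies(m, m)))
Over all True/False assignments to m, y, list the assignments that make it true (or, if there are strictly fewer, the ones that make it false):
is true only for:
  m=True, y=False;
  m=True, y=True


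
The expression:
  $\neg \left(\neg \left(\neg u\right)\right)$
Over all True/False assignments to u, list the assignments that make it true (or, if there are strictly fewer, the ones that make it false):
is true only for:
  u=False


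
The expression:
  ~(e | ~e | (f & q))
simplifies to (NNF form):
False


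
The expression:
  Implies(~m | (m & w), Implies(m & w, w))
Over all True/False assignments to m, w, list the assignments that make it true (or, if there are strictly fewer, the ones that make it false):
is always true.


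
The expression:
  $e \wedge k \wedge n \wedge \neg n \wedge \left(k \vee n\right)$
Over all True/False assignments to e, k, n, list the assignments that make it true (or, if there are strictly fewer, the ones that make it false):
is never true.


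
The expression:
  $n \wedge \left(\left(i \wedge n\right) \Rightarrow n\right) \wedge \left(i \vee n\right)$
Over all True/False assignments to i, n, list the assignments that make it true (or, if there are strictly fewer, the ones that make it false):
is true only for:
  i=False, n=True;
  i=True, n=True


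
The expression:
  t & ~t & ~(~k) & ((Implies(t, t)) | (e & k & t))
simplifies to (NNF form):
False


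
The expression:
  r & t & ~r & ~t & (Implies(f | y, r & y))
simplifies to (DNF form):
False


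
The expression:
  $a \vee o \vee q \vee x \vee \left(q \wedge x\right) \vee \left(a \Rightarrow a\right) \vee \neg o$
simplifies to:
$\text{True}$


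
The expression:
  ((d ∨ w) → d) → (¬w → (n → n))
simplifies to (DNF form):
True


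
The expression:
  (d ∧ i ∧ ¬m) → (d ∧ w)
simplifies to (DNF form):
m ∨ w ∨ ¬d ∨ ¬i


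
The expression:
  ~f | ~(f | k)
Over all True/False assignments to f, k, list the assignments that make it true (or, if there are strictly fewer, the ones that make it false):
is true only for:
  f=False, k=False;
  f=False, k=True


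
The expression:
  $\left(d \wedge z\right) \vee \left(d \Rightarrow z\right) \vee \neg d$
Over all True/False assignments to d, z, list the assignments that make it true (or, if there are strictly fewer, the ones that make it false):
is false only for:
  d=True, z=False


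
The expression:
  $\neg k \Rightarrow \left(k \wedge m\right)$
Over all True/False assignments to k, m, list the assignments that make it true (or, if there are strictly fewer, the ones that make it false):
is true only for:
  k=True, m=False;
  k=True, m=True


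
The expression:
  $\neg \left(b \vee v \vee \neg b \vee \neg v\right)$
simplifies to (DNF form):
$\text{False}$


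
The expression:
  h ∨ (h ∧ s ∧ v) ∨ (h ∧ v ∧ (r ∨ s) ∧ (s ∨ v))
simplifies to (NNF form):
h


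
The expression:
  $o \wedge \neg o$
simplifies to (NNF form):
$\text{False}$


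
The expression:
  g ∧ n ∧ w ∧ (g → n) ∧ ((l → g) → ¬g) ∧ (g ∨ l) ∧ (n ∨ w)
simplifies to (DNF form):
False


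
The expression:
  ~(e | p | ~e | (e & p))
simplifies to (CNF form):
False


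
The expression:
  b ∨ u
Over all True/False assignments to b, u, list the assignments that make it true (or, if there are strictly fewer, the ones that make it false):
is false only for:
  b=False, u=False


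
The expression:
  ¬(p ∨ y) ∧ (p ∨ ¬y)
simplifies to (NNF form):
¬p ∧ ¬y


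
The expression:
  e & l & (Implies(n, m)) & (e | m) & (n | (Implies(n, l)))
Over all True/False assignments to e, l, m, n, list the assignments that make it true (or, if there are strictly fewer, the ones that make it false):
is true only for:
  e=True, l=True, m=False, n=False;
  e=True, l=True, m=True, n=False;
  e=True, l=True, m=True, n=True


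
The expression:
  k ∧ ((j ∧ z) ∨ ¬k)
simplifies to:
j ∧ k ∧ z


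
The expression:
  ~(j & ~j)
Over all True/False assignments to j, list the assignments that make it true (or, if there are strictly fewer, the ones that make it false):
is always true.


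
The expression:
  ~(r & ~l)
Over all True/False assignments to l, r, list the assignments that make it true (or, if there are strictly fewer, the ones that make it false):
is false only for:
  l=False, r=True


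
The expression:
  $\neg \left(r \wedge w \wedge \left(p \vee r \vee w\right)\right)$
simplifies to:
$\neg r \vee \neg w$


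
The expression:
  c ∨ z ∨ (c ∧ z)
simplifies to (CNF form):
c ∨ z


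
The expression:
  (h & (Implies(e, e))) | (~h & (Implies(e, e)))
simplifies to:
True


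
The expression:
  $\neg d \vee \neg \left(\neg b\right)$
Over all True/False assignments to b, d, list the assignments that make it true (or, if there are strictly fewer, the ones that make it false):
is false only for:
  b=False, d=True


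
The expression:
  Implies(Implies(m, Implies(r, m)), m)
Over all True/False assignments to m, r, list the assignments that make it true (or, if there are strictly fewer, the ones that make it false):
is true only for:
  m=True, r=False;
  m=True, r=True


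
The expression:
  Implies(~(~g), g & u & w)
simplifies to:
~g | (u & w)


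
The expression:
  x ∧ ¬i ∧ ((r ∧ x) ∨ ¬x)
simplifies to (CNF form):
r ∧ x ∧ ¬i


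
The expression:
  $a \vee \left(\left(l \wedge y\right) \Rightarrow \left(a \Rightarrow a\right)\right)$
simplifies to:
$\text{True}$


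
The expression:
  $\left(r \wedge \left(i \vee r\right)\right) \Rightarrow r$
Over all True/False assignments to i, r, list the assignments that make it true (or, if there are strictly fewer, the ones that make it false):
is always true.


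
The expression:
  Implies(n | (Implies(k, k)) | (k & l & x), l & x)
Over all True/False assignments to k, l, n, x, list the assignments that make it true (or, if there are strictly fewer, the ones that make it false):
is true only for:
  k=False, l=True, n=False, x=True;
  k=False, l=True, n=True, x=True;
  k=True, l=True, n=False, x=True;
  k=True, l=True, n=True, x=True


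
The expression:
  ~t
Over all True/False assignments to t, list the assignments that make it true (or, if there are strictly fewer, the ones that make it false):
is true only for:
  t=False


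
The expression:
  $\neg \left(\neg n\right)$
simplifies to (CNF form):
$n$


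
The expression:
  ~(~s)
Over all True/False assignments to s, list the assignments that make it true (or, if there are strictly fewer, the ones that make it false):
is true only for:
  s=True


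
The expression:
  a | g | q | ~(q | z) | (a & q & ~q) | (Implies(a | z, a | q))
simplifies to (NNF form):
a | g | q | ~z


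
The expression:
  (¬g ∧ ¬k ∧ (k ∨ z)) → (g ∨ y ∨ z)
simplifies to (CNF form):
True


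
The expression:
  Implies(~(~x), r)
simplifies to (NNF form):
r | ~x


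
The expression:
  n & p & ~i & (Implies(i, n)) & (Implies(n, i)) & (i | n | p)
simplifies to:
False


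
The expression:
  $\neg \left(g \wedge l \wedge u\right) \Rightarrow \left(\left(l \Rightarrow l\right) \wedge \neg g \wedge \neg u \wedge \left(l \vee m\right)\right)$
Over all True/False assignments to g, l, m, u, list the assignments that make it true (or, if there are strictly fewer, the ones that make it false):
is true only for:
  g=False, l=False, m=True, u=False;
  g=False, l=True, m=False, u=False;
  g=False, l=True, m=True, u=False;
  g=True, l=True, m=False, u=True;
  g=True, l=True, m=True, u=True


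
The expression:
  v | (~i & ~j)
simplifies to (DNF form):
v | (~i & ~j)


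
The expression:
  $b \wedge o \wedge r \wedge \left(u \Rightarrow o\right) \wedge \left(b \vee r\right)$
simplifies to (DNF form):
$b \wedge o \wedge r$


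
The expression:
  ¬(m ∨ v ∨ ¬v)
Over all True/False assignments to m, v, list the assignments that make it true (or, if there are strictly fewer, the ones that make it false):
is never true.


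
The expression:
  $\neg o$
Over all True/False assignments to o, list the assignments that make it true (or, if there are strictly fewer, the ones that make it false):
is true only for:
  o=False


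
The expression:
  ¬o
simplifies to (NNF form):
¬o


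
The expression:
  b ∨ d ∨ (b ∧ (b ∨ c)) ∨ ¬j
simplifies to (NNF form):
b ∨ d ∨ ¬j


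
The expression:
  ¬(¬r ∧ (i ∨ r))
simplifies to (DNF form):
r ∨ ¬i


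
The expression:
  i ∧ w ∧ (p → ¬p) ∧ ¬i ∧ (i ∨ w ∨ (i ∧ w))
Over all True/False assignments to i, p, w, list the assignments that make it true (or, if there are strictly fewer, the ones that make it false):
is never true.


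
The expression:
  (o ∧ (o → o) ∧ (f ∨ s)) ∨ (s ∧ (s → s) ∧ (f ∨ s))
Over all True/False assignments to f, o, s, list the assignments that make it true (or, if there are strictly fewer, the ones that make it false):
is false only for:
  f=False, o=False, s=False;
  f=False, o=True, s=False;
  f=True, o=False, s=False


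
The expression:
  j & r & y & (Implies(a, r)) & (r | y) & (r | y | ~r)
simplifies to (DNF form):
j & r & y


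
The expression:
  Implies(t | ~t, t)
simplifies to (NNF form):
t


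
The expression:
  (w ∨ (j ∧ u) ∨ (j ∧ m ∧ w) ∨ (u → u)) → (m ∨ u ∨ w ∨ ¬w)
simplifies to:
True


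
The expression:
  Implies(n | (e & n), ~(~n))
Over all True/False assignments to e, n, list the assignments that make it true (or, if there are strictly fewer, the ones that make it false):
is always true.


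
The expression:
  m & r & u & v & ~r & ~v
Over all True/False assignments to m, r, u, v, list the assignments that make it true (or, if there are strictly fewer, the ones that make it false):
is never true.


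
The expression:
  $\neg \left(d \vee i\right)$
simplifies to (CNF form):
$\neg d \wedge \neg i$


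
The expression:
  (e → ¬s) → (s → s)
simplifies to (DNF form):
True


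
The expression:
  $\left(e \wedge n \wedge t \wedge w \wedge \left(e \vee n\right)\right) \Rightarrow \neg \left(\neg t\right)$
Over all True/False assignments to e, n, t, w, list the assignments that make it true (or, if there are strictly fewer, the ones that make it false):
is always true.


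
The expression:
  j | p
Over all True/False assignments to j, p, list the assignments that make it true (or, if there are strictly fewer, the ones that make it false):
is false only for:
  j=False, p=False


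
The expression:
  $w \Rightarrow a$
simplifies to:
$a \vee \neg w$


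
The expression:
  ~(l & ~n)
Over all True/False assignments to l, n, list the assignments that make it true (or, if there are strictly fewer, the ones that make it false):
is false only for:
  l=True, n=False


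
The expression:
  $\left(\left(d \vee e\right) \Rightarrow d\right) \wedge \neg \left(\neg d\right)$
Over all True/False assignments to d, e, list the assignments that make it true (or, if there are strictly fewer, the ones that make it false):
is true only for:
  d=True, e=False;
  d=True, e=True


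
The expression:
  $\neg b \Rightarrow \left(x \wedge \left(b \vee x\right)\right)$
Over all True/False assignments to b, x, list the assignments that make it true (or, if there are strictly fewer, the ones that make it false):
is false only for:
  b=False, x=False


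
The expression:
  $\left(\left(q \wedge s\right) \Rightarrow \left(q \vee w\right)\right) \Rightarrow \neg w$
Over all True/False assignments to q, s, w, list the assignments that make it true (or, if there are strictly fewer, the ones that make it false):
is true only for:
  q=False, s=False, w=False;
  q=False, s=True, w=False;
  q=True, s=False, w=False;
  q=True, s=True, w=False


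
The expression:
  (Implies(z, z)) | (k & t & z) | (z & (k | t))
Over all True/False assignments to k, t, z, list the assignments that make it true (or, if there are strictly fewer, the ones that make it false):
is always true.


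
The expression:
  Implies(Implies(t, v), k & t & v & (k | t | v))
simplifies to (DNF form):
(k & t) | (t & ~v)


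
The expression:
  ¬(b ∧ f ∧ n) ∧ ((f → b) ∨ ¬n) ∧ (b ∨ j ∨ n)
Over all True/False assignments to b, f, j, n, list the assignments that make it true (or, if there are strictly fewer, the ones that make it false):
is false only for:
  b=False, f=False, j=False, n=False;
  b=False, f=True, j=False, n=False;
  b=False, f=True, j=False, n=True;
  b=False, f=True, j=True, n=True;
  b=True, f=True, j=False, n=True;
  b=True, f=True, j=True, n=True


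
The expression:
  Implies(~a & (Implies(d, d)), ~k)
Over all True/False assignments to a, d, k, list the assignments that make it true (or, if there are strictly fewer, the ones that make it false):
is false only for:
  a=False, d=False, k=True;
  a=False, d=True, k=True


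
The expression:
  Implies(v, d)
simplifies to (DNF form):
d | ~v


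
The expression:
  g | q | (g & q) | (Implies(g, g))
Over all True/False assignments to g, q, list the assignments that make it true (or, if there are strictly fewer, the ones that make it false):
is always true.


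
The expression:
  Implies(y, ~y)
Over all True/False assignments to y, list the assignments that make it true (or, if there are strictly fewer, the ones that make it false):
is true only for:
  y=False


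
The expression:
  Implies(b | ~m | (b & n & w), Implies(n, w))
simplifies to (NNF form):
w | ~n | (m & ~b)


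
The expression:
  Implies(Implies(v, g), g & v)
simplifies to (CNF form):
v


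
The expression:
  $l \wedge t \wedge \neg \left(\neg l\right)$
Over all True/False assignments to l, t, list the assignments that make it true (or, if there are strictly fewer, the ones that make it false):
is true only for:
  l=True, t=True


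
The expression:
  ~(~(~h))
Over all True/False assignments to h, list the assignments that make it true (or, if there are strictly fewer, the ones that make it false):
is true only for:
  h=False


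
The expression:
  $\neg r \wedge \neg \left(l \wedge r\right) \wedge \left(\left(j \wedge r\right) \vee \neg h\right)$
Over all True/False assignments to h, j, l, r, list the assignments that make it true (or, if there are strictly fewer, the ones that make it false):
is true only for:
  h=False, j=False, l=False, r=False;
  h=False, j=False, l=True, r=False;
  h=False, j=True, l=False, r=False;
  h=False, j=True, l=True, r=False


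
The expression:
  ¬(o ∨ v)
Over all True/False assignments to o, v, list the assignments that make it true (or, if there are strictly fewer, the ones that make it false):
is true only for:
  o=False, v=False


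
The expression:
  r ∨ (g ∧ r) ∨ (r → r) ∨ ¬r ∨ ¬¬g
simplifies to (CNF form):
True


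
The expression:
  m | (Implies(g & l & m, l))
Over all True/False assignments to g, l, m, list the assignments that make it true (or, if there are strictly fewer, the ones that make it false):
is always true.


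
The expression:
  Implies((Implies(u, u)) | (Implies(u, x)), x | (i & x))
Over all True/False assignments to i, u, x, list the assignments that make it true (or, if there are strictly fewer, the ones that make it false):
is true only for:
  i=False, u=False, x=True;
  i=False, u=True, x=True;
  i=True, u=False, x=True;
  i=True, u=True, x=True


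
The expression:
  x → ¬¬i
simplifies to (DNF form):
i ∨ ¬x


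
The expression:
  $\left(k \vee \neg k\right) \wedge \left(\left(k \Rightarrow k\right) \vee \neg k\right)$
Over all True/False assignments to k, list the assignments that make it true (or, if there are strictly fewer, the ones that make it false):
is always true.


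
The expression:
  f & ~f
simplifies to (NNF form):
False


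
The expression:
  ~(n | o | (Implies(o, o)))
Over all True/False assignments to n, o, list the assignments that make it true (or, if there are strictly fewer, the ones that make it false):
is never true.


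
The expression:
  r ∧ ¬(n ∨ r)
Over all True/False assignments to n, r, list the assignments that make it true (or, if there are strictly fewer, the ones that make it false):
is never true.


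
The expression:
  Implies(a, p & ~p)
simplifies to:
~a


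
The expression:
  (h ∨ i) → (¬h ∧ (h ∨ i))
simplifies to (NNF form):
¬h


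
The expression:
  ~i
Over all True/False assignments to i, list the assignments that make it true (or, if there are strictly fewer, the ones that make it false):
is true only for:
  i=False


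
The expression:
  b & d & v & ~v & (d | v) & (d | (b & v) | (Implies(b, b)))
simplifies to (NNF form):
False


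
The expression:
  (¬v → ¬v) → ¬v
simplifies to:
¬v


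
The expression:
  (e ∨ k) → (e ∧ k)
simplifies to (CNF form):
(e ∨ ¬k) ∧ (k ∨ ¬e)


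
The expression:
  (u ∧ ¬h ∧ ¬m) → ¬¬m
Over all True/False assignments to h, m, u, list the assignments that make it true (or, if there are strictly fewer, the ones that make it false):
is false only for:
  h=False, m=False, u=True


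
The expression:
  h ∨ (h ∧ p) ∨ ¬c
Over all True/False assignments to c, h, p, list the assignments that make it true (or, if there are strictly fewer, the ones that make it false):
is false only for:
  c=True, h=False, p=False;
  c=True, h=False, p=True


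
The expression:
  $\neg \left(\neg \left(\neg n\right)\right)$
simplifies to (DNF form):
$\neg n$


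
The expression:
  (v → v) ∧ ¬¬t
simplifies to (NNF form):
t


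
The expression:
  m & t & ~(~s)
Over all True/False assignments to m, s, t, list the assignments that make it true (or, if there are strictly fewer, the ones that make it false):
is true only for:
  m=True, s=True, t=True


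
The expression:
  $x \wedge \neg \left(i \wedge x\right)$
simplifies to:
$x \wedge \neg i$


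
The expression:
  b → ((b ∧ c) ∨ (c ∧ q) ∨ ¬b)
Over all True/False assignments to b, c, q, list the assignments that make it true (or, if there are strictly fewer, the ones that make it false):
is false only for:
  b=True, c=False, q=False;
  b=True, c=False, q=True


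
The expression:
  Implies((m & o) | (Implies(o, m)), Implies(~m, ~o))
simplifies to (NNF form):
True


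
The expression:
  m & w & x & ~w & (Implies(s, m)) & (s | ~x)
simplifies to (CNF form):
False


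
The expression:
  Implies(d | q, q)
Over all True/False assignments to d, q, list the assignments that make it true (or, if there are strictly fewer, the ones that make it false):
is false only for:
  d=True, q=False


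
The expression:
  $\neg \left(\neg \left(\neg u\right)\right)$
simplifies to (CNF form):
$\neg u$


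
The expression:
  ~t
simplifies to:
~t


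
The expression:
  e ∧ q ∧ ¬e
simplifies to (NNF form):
False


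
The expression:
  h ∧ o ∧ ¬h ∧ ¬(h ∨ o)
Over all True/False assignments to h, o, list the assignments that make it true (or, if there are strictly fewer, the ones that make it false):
is never true.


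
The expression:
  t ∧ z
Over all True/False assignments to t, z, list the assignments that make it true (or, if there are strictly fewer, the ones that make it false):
is true only for:
  t=True, z=True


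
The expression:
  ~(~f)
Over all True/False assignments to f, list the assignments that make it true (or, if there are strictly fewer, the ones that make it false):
is true only for:
  f=True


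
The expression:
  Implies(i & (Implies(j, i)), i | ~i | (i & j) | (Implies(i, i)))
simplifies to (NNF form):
True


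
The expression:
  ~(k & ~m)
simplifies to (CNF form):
m | ~k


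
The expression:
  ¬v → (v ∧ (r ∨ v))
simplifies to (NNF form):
v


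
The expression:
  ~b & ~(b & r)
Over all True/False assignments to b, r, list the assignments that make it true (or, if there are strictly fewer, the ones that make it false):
is true only for:
  b=False, r=False;
  b=False, r=True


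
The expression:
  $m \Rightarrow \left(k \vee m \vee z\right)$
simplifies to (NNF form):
$\text{True}$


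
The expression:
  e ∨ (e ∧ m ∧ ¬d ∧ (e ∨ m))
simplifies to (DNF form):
e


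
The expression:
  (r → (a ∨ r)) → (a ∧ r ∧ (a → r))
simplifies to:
a ∧ r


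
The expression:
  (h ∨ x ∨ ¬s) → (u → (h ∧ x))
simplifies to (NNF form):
(h ∧ x) ∨ (s ∧ ¬h ∧ ¬x) ∨ ¬u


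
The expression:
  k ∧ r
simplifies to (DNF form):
k ∧ r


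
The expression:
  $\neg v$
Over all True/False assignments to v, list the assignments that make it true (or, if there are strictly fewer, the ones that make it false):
is true only for:
  v=False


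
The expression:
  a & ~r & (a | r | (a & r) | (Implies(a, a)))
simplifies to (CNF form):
a & ~r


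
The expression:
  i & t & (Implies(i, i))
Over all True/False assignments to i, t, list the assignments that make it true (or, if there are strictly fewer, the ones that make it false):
is true only for:
  i=True, t=True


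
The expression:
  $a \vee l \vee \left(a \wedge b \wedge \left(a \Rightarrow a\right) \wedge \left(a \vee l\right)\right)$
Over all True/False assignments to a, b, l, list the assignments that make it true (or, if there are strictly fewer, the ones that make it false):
is false only for:
  a=False, b=False, l=False;
  a=False, b=True, l=False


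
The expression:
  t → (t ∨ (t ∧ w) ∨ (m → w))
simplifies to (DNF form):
True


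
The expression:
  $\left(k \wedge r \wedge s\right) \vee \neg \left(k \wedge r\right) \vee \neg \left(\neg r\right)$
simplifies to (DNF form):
$\text{True}$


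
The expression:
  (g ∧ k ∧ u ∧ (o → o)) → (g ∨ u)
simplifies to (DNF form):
True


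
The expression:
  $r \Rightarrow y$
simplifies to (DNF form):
$y \vee \neg r$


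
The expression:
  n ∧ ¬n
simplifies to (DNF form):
False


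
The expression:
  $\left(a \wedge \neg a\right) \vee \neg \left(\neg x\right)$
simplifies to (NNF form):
$x$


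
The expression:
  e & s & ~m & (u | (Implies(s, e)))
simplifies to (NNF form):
e & s & ~m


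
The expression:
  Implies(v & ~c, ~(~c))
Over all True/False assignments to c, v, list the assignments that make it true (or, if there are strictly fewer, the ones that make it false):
is false only for:
  c=False, v=True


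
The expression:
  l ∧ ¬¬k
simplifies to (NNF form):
k ∧ l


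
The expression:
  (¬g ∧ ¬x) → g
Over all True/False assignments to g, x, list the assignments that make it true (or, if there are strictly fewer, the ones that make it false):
is false only for:
  g=False, x=False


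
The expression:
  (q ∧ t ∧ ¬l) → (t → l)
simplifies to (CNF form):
l ∨ ¬q ∨ ¬t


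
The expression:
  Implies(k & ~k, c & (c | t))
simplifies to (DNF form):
True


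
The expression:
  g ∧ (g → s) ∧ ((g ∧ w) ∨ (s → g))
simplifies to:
g ∧ s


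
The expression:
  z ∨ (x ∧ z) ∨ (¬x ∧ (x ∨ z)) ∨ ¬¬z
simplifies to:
z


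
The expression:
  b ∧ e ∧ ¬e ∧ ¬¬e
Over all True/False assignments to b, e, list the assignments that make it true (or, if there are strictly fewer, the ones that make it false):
is never true.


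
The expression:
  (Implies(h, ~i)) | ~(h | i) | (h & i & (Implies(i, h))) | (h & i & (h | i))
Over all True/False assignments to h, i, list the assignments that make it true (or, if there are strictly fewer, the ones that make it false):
is always true.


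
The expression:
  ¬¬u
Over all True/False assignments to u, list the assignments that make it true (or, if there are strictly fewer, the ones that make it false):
is true only for:
  u=True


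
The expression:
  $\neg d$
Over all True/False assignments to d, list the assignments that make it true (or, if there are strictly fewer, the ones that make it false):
is true only for:
  d=False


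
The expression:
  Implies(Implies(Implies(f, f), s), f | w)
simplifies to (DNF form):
f | w | ~s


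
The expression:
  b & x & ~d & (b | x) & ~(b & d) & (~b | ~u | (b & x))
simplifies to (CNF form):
b & x & ~d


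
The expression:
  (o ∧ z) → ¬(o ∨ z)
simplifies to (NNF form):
¬o ∨ ¬z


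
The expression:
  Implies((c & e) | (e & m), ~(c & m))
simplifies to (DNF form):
~c | ~e | ~m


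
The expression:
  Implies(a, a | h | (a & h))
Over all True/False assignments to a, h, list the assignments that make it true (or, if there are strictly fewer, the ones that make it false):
is always true.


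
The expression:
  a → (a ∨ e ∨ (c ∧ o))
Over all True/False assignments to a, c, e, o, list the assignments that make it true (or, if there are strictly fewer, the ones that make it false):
is always true.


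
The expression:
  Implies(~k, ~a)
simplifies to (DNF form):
k | ~a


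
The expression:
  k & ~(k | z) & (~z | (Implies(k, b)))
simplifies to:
False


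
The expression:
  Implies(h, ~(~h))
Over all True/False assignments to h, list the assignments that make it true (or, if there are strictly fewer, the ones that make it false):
is always true.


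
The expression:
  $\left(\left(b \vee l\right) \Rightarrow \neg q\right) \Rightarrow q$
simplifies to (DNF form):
$q$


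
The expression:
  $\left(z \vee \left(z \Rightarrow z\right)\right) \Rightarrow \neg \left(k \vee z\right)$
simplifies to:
$\neg k \wedge \neg z$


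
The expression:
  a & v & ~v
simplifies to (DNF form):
False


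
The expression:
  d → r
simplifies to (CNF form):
r ∨ ¬d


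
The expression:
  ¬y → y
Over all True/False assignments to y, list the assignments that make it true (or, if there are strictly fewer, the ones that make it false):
is true only for:
  y=True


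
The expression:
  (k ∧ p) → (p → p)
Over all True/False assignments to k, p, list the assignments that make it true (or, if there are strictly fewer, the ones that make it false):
is always true.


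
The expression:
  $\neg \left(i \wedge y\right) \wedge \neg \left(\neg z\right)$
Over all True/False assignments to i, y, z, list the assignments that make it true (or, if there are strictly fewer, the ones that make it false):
is true only for:
  i=False, y=False, z=True;
  i=False, y=True, z=True;
  i=True, y=False, z=True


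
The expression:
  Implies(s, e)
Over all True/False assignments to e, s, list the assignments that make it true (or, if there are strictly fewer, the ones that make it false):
is false only for:
  e=False, s=True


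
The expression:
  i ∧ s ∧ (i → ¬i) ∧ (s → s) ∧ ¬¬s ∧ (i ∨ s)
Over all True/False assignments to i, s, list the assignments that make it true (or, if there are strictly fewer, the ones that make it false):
is never true.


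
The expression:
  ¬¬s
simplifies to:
s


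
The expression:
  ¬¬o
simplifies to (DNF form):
o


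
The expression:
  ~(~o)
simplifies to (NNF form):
o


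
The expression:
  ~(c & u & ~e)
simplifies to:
e | ~c | ~u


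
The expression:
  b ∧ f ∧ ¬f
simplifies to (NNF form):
False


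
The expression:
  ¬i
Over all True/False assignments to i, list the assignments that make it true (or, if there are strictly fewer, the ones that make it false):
is true only for:
  i=False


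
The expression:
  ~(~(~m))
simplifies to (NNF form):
~m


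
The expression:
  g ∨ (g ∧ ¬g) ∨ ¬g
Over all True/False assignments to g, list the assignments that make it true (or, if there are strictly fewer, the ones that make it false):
is always true.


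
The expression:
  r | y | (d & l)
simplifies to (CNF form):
(d | r | y) & (l | r | y)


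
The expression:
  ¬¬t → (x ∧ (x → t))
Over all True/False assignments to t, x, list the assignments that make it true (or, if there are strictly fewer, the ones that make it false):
is false only for:
  t=True, x=False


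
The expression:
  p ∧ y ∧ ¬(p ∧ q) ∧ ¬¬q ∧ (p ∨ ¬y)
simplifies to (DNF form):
False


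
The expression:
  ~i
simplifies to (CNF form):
~i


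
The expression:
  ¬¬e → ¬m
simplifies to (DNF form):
¬e ∨ ¬m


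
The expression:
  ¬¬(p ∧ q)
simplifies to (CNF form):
p ∧ q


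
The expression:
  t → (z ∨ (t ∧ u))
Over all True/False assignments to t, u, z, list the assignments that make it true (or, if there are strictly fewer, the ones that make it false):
is false only for:
  t=True, u=False, z=False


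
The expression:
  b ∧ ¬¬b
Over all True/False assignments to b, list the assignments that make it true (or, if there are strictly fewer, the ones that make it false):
is true only for:
  b=True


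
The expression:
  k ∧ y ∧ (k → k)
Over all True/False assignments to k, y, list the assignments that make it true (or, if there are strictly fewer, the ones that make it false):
is true only for:
  k=True, y=True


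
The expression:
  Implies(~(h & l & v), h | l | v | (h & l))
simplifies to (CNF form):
h | l | v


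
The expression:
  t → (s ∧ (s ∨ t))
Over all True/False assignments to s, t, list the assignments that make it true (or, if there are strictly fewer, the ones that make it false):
is false only for:
  s=False, t=True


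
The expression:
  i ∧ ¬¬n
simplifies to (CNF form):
i ∧ n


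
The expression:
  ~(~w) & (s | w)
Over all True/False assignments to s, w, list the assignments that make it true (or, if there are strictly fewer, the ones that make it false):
is true only for:
  s=False, w=True;
  s=True, w=True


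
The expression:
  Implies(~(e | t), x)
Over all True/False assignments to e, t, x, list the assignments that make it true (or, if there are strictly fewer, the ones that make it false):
is false only for:
  e=False, t=False, x=False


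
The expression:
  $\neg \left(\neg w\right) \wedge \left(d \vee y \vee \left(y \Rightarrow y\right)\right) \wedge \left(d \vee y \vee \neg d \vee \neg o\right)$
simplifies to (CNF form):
$w$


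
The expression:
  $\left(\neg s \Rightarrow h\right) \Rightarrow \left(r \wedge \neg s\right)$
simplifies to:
$\neg s \wedge \left(r \vee \neg h\right)$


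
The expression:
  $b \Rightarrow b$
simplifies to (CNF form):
$\text{True}$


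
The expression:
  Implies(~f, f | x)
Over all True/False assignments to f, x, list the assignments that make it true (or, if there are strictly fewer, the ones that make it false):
is false only for:
  f=False, x=False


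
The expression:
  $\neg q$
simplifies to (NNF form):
$\neg q$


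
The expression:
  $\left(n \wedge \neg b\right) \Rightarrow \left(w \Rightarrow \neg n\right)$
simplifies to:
$b \vee \neg n \vee \neg w$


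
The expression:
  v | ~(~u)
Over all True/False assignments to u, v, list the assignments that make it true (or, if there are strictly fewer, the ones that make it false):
is false only for:
  u=False, v=False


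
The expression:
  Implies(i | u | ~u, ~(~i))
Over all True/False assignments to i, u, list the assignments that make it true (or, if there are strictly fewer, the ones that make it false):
is true only for:
  i=True, u=False;
  i=True, u=True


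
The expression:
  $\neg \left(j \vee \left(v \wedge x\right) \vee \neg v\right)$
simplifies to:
$v \wedge \neg j \wedge \neg x$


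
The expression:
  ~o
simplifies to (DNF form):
~o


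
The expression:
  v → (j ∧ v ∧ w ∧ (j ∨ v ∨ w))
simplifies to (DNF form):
(j ∧ w) ∨ ¬v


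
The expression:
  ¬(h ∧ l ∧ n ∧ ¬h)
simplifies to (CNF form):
True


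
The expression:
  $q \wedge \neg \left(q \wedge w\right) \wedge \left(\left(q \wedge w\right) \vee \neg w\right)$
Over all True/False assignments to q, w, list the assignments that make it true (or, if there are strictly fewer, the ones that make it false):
is true only for:
  q=True, w=False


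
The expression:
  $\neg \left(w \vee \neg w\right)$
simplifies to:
$\text{False}$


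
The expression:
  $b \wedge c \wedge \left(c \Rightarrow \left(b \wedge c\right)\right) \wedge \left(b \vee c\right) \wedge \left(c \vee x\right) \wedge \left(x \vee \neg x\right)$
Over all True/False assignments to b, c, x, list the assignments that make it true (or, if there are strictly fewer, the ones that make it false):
is true only for:
  b=True, c=True, x=False;
  b=True, c=True, x=True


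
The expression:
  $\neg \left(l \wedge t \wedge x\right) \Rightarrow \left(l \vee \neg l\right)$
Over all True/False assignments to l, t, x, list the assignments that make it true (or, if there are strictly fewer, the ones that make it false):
is always true.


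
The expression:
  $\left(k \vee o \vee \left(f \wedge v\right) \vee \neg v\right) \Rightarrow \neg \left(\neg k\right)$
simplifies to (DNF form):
$k \vee \left(v \wedge \neg f \wedge \neg o\right)$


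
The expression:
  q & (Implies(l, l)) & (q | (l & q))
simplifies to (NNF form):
q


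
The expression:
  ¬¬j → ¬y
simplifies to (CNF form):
¬j ∨ ¬y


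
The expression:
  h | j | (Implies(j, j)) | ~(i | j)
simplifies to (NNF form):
True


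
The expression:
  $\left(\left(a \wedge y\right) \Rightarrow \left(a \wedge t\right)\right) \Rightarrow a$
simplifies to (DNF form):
$a$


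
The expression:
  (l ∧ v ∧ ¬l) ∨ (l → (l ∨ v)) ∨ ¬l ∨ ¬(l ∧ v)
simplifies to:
True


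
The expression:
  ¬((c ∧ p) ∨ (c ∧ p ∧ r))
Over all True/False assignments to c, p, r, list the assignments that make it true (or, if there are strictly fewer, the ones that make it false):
is false only for:
  c=True, p=True, r=False;
  c=True, p=True, r=True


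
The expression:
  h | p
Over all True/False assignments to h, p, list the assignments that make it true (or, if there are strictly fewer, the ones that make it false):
is false only for:
  h=False, p=False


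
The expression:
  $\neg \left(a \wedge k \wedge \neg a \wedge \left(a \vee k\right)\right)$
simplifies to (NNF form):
$\text{True}$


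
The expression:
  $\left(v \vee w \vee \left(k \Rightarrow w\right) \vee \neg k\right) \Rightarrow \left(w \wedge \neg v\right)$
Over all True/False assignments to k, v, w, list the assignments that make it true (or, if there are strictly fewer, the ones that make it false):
is true only for:
  k=False, v=False, w=True;
  k=True, v=False, w=False;
  k=True, v=False, w=True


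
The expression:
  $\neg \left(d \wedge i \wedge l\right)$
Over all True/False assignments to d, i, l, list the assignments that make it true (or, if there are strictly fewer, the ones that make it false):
is false only for:
  d=True, i=True, l=True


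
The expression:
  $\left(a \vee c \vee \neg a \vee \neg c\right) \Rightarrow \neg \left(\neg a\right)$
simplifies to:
$a$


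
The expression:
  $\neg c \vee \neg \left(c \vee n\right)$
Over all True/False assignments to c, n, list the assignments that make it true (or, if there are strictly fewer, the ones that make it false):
is true only for:
  c=False, n=False;
  c=False, n=True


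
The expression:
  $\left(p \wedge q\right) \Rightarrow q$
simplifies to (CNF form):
$\text{True}$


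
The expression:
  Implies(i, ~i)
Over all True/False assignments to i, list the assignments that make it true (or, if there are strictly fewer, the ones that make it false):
is true only for:
  i=False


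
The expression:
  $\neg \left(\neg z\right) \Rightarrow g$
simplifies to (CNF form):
$g \vee \neg z$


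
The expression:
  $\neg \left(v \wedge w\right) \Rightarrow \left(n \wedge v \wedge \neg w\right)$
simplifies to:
$v \wedge \left(n \vee w\right)$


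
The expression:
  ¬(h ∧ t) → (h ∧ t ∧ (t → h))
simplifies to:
h ∧ t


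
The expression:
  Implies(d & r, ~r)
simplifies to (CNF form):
~d | ~r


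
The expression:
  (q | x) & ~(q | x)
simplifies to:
False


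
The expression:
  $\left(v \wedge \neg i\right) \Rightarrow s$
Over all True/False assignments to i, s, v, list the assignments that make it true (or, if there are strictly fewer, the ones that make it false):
is false only for:
  i=False, s=False, v=True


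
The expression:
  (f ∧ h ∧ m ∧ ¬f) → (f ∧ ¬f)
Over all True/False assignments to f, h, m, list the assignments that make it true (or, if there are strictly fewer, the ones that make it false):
is always true.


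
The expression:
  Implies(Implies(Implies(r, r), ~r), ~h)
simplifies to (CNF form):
r | ~h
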